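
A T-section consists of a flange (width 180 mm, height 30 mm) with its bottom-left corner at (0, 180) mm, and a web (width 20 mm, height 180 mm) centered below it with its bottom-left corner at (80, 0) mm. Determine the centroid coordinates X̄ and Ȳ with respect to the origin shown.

X̄ = 90.00 mm, Ȳ = 153.00 mm

Part | A | x̄ᵢ | ȳᵢ | A·x̄ᵢ | A·ȳᵢ
web | 3600.00 | 90.00 | 90.00 | 324000.00 | 324000.00
flange | 5400.00 | 90.00 | 195.00 | 486000.00 | 1053000.00
Σ | 9000.00 |  |  | 810000.00 | 1377000.00
X̄ = 810000.00 / 9000.00 = 90.00 mm
Ȳ = 1377000.00 / 9000.00 = 153.00 mm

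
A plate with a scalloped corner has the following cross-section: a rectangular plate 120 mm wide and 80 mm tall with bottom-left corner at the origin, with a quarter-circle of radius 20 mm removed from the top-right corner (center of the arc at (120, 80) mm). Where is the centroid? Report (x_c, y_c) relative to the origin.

Part | A | x̄ᵢ | ȳᵢ | A·x̄ᵢ | A·ȳᵢ
plate | 9600.00 | 60.00 | 40.00 | 576000.00 | 384000.00
removed quarter-circle | -314.16 | 111.51 | 71.51 | -35032.45 | -22466.07
Σ | 9285.84 |  |  | 540967.55 | 361533.93
x_c = 540967.55 / 9285.84 = 58.26 mm
y_c = 361533.93 / 9285.84 = 38.93 mm

x_c = 58.26 mm, y_c = 38.93 mm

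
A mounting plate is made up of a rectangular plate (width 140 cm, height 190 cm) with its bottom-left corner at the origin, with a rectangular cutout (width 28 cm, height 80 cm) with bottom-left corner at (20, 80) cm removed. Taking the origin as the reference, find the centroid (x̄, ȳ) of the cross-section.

plate: A = 140 × 190 = 26600.00, centroid at (70.00, 95.00).
hole: A = −(28 × 80) = -2240.00, centroid at (34.00, 120.00).
ΣA = 24360.00 cm², ΣAx̄ = 1785840.00 cm³, ΣAȳ = 2258200.00 cm³.
x̄ = 1785840.00/24360.00 = 73.31 cm; ȳ = 2258200.00/24360.00 = 92.70 cm.

x̄ = 73.31 cm, ȳ = 92.70 cm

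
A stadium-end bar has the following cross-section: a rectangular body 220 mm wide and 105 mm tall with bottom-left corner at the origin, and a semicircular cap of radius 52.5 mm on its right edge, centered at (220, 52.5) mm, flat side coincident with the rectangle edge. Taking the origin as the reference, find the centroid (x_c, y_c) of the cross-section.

rectangular body: A = 220 × 105 = 23100.00, centroid at (110.00, 52.50).
semicircular end: A = ½π·52.5² = 4329.51, centroid at (242.28, 52.50).
ΣA = 27429.51 mm²
ΣAx_c = (23100.00)(110.00) + (4329.51)(242.28) = 3589960.37 mm³
ΣAy_c = (23100.00)(52.50) + (4329.51)(52.50) = 1440049.14 mm³
x_c = 3589960.37 / 27429.51 = 130.88 mm
y_c = 1440049.14 / 27429.51 = 52.50 mm

x_c = 130.88 mm, y_c = 52.50 mm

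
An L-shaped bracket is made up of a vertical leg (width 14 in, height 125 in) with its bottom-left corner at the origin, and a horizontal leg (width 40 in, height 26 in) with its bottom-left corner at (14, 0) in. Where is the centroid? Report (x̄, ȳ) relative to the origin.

x̄ = 17.06 in, ȳ = 44.05 in

vertical leg: A = 14 × 125 = 1750.00, centroid at (7.00, 62.50).
horizontal leg: A = 40 × 26 = 1040.00, centroid at (34.00, 13.00).
ΣA = 2790.00 in², ΣAx̄ = 47610.00 in³, ΣAȳ = 122895.00 in³.
x̄ = 47610.00/2790.00 = 17.06 in; ȳ = 122895.00/2790.00 = 44.05 in.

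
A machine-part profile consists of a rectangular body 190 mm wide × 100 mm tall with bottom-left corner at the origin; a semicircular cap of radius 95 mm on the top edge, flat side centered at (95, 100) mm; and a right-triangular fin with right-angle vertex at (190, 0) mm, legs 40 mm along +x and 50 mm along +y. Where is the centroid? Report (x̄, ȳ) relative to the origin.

x̄ = 98.17 mm, ȳ = 86.49 mm

rectangular body: A = 190 × 100 = 19000.00, centroid at (95.00, 50.00).
semicircular top: A = ½π·95² = 14176.44, centroid at (95.00, 140.32).
triangular fin: A = ½·40·50 = 1000.00, centroid at (203.33, 16.67).
ΣA = 34176.44 mm², ΣAx̄ = 3355094.83 mm³, ΣAȳ = 2955893.68 mm³.
x̄ = 3355094.83/34176.44 = 98.17 mm; ȳ = 2955893.68/34176.44 = 86.49 mm.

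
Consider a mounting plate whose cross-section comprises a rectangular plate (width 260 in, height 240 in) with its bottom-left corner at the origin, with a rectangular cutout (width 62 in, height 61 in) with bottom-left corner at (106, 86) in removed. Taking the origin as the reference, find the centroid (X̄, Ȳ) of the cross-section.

Part | A | x̄ᵢ | ȳᵢ | A·x̄ᵢ | A·ȳᵢ
plate | 62400.00 | 130.00 | 120.00 | 8112000.00 | 7488000.00
hole | -3782.00 | 137.00 | 116.50 | -518134.00 | -440603.00
Σ | 58618.00 |  |  | 7593866.00 | 7047397.00
X̄ = 7593866.00 / 58618.00 = 129.55 in
Ȳ = 7047397.00 / 58618.00 = 120.23 in

X̄ = 129.55 in, Ȳ = 120.23 in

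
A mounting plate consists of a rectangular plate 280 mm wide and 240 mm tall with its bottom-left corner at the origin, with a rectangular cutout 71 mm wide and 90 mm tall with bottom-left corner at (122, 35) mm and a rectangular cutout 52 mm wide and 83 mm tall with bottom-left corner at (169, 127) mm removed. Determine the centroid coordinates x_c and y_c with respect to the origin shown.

x_c = 133.82 mm, y_c = 120.82 mm

plate: A = 280 × 240 = 67200.00, centroid at (140.00, 120.00).
hole 1: A = −(71 × 90) = -6390.00, centroid at (157.50, 80.00).
hole 2: A = −(52 × 83) = -4316.00, centroid at (195.00, 168.50).
ΣA = 56494.00 mm², ΣAx_c = 7559955.00 mm³, ΣAy_c = 6825554.00 mm³.
x_c = 7559955.00/56494.00 = 133.82 mm; y_c = 6825554.00/56494.00 = 120.82 mm.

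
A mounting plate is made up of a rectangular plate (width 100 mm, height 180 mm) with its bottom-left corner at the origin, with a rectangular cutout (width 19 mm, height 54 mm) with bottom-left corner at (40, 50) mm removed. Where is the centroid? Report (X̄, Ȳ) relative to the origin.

X̄ = 50.03 mm, Ȳ = 90.79 mm

plate: A = 100 × 180 = 18000.00, centroid at (50.00, 90.00).
hole: A = −(19 × 54) = -1026.00, centroid at (49.50, 77.00).
ΣA = 16974.00 mm²
ΣAX̄ = (18000.00)(50.00) + (-1026.00)(49.50) = 849213.00 mm³
ΣAȲ = (18000.00)(90.00) + (-1026.00)(77.00) = 1540998.00 mm³
X̄ = 849213.00 / 16974.00 = 50.03 mm
Ȳ = 1540998.00 / 16974.00 = 90.79 mm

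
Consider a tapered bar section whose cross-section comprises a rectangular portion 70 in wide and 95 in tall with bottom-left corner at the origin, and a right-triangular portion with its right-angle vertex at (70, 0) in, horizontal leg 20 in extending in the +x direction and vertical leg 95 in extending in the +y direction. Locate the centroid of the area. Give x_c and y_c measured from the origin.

Part | A | x̄ᵢ | ȳᵢ | A·x̄ᵢ | A·ȳᵢ
rectangular portion | 6650.00 | 35.00 | 47.50 | 232750.00 | 315875.00
triangular portion | 950.00 | 76.67 | 31.67 | 72833.33 | 30083.33
Σ | 7600.00 |  |  | 305583.33 | 345958.33
x_c = 305583.33 / 7600.00 = 40.21 in
y_c = 345958.33 / 7600.00 = 45.52 in

x_c = 40.21 in, y_c = 45.52 in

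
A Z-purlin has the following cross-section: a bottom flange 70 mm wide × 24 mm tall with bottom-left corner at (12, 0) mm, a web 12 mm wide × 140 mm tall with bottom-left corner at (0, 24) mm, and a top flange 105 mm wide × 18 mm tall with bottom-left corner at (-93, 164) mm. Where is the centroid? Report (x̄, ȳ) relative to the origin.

x̄ = 2.38 mm, ȳ = 96.20 mm

Part | A | x̄ᵢ | ȳᵢ | A·x̄ᵢ | A·ȳᵢ
bottom flange | 1680.00 | 47.00 | 12.00 | 78960.00 | 20160.00
web | 1680.00 | 6.00 | 94.00 | 10080.00 | 157920.00
top flange | 1890.00 | -40.50 | 173.00 | -76545.00 | 326970.00
Σ | 5250.00 |  |  | 12495.00 | 505050.00
x̄ = 12495.00 / 5250.00 = 2.38 mm
ȳ = 505050.00 / 5250.00 = 96.20 mm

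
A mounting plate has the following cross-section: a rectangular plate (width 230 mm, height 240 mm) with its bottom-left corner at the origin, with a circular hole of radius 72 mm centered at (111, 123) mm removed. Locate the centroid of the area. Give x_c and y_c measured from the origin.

x_c = 116.67 mm, y_c = 118.74 mm

Part | A | x̄ᵢ | ȳᵢ | A·x̄ᵢ | A·ȳᵢ
plate | 55200.00 | 115.00 | 120.00 | 6348000.00 | 6624000.00
hole | -16286.02 | 111.00 | 123.00 | -1807747.81 | -2003180.01
Σ | 38913.98 |  |  | 4540252.19 | 4620819.99
x_c = 4540252.19 / 38913.98 = 116.67 mm
y_c = 4620819.99 / 38913.98 = 118.74 mm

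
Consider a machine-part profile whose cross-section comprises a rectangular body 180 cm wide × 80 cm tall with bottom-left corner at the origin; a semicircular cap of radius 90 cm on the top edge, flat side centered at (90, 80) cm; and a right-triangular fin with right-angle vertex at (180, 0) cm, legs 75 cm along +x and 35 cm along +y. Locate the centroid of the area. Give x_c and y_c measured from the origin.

rectangular body: A = 180 × 80 = 14400.00, centroid at (90.00, 40.00).
semicircular top: A = ½π·90² = 12723.45, centroid at (90.00, 118.20).
triangular fin: A = ½·75·35 = 1312.50, centroid at (205.00, 11.67).
ΣA = 28435.95 cm²
ΣAx_c = (14400.00)(90.00) + (12723.45)(90.00) + (1312.50)(205.00) = 2710173.02 cm³
ΣAy_c = (14400.00)(40.00) + (12723.45)(118.20) + (1312.50)(11.67) = 2095188.52 cm³
x_c = 2710173.02 / 28435.95 = 95.31 cm
y_c = 2095188.52 / 28435.95 = 73.68 cm

x_c = 95.31 cm, y_c = 73.68 cm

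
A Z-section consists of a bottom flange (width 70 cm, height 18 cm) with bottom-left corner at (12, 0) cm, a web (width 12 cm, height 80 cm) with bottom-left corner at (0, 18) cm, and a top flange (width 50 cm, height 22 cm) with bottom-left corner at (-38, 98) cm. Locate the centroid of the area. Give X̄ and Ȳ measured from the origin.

bottom flange: A = 70 × 18 = 1260.00, centroid at (47.00, 9.00).
web: A = 12 × 80 = 960.00, centroid at (6.00, 58.00).
top flange: A = 50 × 22 = 1100.00, centroid at (-13.00, 109.00).
ΣA = 3320.00 cm², ΣAX̄ = 50680.00 cm³, ΣAȲ = 186920.00 cm³.
X̄ = 50680.00/3320.00 = 15.27 cm; Ȳ = 186920.00/3320.00 = 56.30 cm.

X̄ = 15.27 cm, Ȳ = 56.30 cm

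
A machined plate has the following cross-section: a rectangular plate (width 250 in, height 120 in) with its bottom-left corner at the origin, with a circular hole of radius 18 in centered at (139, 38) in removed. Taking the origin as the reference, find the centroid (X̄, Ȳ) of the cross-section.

X̄ = 124.51 in, Ȳ = 60.77 in

Part | A | x̄ᵢ | ȳᵢ | A·x̄ᵢ | A·ȳᵢ
plate | 30000.00 | 125.00 | 60.00 | 3750000.00 | 1800000.00
hole | -1017.88 | 139.00 | 38.00 | -141484.77 | -38679.29
Σ | 28982.12 |  |  | 3608515.23 | 1761320.71
X̄ = 3608515.23 / 28982.12 = 124.51 in
Ȳ = 1761320.71 / 28982.12 = 60.77 in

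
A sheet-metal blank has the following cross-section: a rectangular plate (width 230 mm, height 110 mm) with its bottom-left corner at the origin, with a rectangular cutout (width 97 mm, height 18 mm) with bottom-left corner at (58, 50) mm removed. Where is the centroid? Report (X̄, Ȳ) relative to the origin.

Part | A | x̄ᵢ | ȳᵢ | A·x̄ᵢ | A·ȳᵢ
plate | 25300.00 | 115.00 | 55.00 | 2909500.00 | 1391500.00
hole | -1746.00 | 106.50 | 59.00 | -185949.00 | -103014.00
Σ | 23554.00 |  |  | 2723551.00 | 1288486.00
X̄ = 2723551.00 / 23554.00 = 115.63 mm
Ȳ = 1288486.00 / 23554.00 = 54.70 mm

X̄ = 115.63 mm, Ȳ = 54.70 mm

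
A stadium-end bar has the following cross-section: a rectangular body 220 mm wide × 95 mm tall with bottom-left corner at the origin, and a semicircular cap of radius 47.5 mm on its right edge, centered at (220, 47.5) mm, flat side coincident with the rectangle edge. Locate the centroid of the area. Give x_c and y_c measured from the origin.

x_c = 128.87 mm, y_c = 47.50 mm

Part | A | x̄ᵢ | ȳᵢ | A·x̄ᵢ | A·ȳᵢ
rectangular body | 20900.00 | 110.00 | 47.50 | 2299000.00 | 992750.00
semicircular end | 3544.11 | 240.16 | 47.50 | 851151.94 | 168345.19
Σ | 24444.11 |  |  | 3150151.94 | 1161095.19
x_c = 3150151.94 / 24444.11 = 128.87 mm
y_c = 1161095.19 / 24444.11 = 47.50 mm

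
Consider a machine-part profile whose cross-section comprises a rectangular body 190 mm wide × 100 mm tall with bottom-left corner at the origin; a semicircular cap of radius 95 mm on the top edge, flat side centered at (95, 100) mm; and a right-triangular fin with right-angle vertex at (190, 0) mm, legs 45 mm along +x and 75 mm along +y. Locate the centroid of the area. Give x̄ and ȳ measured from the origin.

x̄ = 100.32 mm, ȳ = 85.52 mm

rectangular body: A = 190 × 100 = 19000.00, centroid at (95.00, 50.00).
semicircular top: A = ½π·95² = 14176.44, centroid at (95.00, 140.32).
triangular fin: A = ½·45·75 = 1687.50, centroid at (205.00, 25.00).
ΣA = 34863.94 mm²
ΣAx̄ = (19000.00)(95.00) + (14176.44)(95.00) + (1687.50)(205.00) = 3497699.00 mm³
ΣAȳ = (19000.00)(50.00) + (14176.44)(140.32) + (1687.50)(25.00) = 2981414.52 mm³
x̄ = 3497699.00 / 34863.94 = 100.32 mm
ȳ = 2981414.52 / 34863.94 = 85.52 mm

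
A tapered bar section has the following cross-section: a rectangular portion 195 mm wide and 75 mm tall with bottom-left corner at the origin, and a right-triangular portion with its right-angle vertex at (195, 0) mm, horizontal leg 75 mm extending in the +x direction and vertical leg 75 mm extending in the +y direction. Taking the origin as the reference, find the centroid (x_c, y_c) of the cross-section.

x_c = 117.26 mm, y_c = 35.48 mm

rectangular portion: A = 195 × 75 = 14625.00, centroid at (97.50, 37.50).
triangular portion: A = ½·75·75 = 2812.50, centroid at (220.00, 25.00).
ΣA = 17437.50 mm²
ΣAx_c = (14625.00)(97.50) + (2812.50)(220.00) = 2044687.50 mm³
ΣAy_c = (14625.00)(37.50) + (2812.50)(25.00) = 618750.00 mm³
x_c = 2044687.50 / 17437.50 = 117.26 mm
y_c = 618750.00 / 17437.50 = 35.48 mm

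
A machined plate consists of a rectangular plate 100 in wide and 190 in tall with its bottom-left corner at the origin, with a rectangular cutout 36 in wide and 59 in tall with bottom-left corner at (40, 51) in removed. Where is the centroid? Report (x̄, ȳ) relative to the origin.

Part | A | x̄ᵢ | ȳᵢ | A·x̄ᵢ | A·ȳᵢ
plate | 19000.00 | 50.00 | 95.00 | 950000.00 | 1805000.00
hole | -2124.00 | 58.00 | 80.50 | -123192.00 | -170982.00
Σ | 16876.00 |  |  | 826808.00 | 1634018.00
x̄ = 826808.00 / 16876.00 = 48.99 in
ȳ = 1634018.00 / 16876.00 = 96.82 in

x̄ = 48.99 in, ȳ = 96.82 in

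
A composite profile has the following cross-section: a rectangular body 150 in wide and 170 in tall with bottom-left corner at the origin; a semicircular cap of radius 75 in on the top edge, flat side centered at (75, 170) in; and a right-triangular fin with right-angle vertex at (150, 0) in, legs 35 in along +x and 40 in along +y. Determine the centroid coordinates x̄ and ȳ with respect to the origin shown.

x̄ = 76.73 in, ȳ = 113.03 in

rectangular body: A = 150 × 170 = 25500.00, centroid at (75.00, 85.00).
semicircular top: A = ½π·75² = 8835.73, centroid at (75.00, 201.83).
triangular fin: A = ½·35·40 = 700.00, centroid at (161.67, 13.33).
ΣA = 35035.73 in²
ΣAx̄ = (25500.00)(75.00) + (8835.73)(75.00) + (700.00)(161.67) = 2688346.37 in³
ΣAȳ = (25500.00)(85.00) + (8835.73)(201.83) + (700.00)(13.33) = 3960157.32 in³
x̄ = 2688346.37 / 35035.73 = 76.73 in
ȳ = 3960157.32 / 35035.73 = 113.03 in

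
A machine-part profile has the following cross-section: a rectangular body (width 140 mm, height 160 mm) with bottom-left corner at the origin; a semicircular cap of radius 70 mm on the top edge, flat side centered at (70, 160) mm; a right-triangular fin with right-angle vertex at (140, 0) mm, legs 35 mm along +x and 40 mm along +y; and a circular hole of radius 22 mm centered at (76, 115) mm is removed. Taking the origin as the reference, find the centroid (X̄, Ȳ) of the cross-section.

X̄ = 71.64 mm, Ȳ = 105.43 mm

rectangular body: A = 140 × 160 = 22400.00, centroid at (70.00, 80.00).
semicircular top: A = ½π·70² = 7696.90, centroid at (70.00, 189.71).
triangular fin: A = ½·35·40 = 700.00, centroid at (151.67, 13.33).
hole: A = −π·22² = -1520.53, centroid at (76.00, 115.00).
ΣA = 29276.37 mm²
ΣAX̄ = (22400.00)(70.00) + (7696.90)(70.00) + (700.00)(151.67) + (-1520.53)(76.00) = 2097389.46 mm³
ΣAȲ = (22400.00)(80.00) + (7696.90)(189.71) + (700.00)(13.33) + (-1520.53)(115.00) = 3086643.27 mm³
X̄ = 2097389.46 / 29276.37 = 71.64 mm
Ȳ = 3086643.27 / 29276.37 = 105.43 mm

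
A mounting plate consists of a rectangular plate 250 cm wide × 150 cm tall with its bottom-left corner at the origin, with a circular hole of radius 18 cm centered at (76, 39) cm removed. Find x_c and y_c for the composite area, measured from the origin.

x_c = 126.37 cm, y_c = 76.00 cm

plate: A = 250 × 150 = 37500.00, centroid at (125.00, 75.00).
hole: A = −π·18² = -1017.88, centroid at (76.00, 39.00).
ΣA = 36482.12 cm², ΣAx_c = 4610141.42 cm³, ΣAy_c = 2772802.84 cm³.
x_c = 4610141.42/36482.12 = 126.37 cm; y_c = 2772802.84/36482.12 = 76.00 cm.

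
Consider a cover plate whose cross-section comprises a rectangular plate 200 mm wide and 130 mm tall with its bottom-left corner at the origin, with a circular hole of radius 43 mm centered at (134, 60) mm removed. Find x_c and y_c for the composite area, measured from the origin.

x_c = 90.22 mm, y_c = 66.44 mm

plate: A = 200 × 130 = 26000.00, centroid at (100.00, 65.00).
hole: A = −π·43² = -5808.80, centroid at (134.00, 60.00).
ΣA = 20191.20 mm²
ΣAx_c = (26000.00)(100.00) + (-5808.80)(134.00) = 1821620.15 mm³
ΣAy_c = (26000.00)(65.00) + (-5808.80)(60.00) = 1341471.71 mm³
x_c = 1821620.15 / 20191.20 = 90.22 mm
y_c = 1341471.71 / 20191.20 = 66.44 mm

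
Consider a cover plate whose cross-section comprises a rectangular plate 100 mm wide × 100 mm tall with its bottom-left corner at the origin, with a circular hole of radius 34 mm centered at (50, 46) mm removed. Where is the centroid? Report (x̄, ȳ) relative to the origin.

Part | A | x̄ᵢ | ȳᵢ | A·x̄ᵢ | A·ȳᵢ
plate | 10000.00 | 50.00 | 50.00 | 500000.00 | 500000.00
hole | -3631.68 | 50.00 | 46.00 | -181584.06 | -167057.33
Σ | 6368.32 |  |  | 318415.94 | 332942.67
x̄ = 318415.94 / 6368.32 = 50.00 mm
ȳ = 332942.67 / 6368.32 = 52.28 mm

x̄ = 50.00 mm, ȳ = 52.28 mm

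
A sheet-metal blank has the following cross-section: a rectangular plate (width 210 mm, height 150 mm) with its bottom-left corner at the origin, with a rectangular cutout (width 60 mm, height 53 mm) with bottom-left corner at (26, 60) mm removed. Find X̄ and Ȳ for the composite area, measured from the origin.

X̄ = 110.50 mm, Ȳ = 73.71 mm

plate: A = 210 × 150 = 31500.00, centroid at (105.00, 75.00).
hole: A = −(60 × 53) = -3180.00, centroid at (56.00, 86.50).
ΣA = 28320.00 mm², ΣAX̄ = 3129420.00 mm³, ΣAȲ = 2087430.00 mm³.
X̄ = 3129420.00/28320.00 = 110.50 mm; Ȳ = 2087430.00/28320.00 = 73.71 mm.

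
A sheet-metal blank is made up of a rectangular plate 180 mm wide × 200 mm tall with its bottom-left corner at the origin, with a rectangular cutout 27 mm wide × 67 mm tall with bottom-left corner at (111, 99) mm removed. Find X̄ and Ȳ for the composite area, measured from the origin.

plate: A = 180 × 200 = 36000.00, centroid at (90.00, 100.00).
hole: A = −(27 × 67) = -1809.00, centroid at (124.50, 132.50).
ΣA = 34191.00 mm², ΣAX̄ = 3014779.50 mm³, ΣAȲ = 3360307.50 mm³.
X̄ = 3014779.50/34191.00 = 88.17 mm; Ȳ = 3360307.50/34191.00 = 98.28 mm.

X̄ = 88.17 mm, Ȳ = 98.28 mm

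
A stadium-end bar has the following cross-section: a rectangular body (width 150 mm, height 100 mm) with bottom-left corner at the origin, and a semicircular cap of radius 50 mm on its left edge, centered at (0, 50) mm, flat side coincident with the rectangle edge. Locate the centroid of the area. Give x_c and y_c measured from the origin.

x_c = 55.04 mm, y_c = 50.00 mm

rectangular body: A = 150 × 100 = 15000.00, centroid at (75.00, 50.00).
semicircular end: A = ½π·50² = 3926.99, centroid at (-21.22, 50.00).
ΣA = 18926.99 mm², ΣAx_c = 1041666.67 mm³, ΣAy_c = 946349.54 mm³.
x_c = 1041666.67/18926.99 = 55.04 mm; y_c = 946349.54/18926.99 = 50.00 mm.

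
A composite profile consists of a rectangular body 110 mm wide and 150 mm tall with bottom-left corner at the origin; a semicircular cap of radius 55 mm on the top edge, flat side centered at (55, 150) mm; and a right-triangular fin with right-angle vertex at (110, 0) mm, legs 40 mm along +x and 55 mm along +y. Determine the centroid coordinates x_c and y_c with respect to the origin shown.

rectangular body: A = 110 × 150 = 16500.00, centroid at (55.00, 75.00).
semicircular top: A = ½π·55² = 4751.66, centroid at (55.00, 173.34).
triangular fin: A = ½·40·55 = 1100.00, centroid at (123.33, 18.33).
ΣA = 22351.66 mm²
ΣAx_c = (16500.00)(55.00) + (4751.66)(55.00) + (1100.00)(123.33) = 1304507.91 mm³
ΣAy_c = (16500.00)(75.00) + (4751.66)(173.34) + (1100.00)(18.33) = 2081332.17 mm³
x_c = 1304507.91 / 22351.66 = 58.36 mm
y_c = 2081332.17 / 22351.66 = 93.12 mm

x_c = 58.36 mm, y_c = 93.12 mm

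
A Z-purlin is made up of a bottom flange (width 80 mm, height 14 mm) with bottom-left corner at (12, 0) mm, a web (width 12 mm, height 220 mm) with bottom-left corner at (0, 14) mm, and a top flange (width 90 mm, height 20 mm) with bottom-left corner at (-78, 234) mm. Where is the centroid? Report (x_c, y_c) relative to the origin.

x_c = 2.64 mm, y_c = 139.28 mm

bottom flange: A = 80 × 14 = 1120.00, centroid at (52.00, 7.00).
web: A = 12 × 220 = 2640.00, centroid at (6.00, 124.00).
top flange: A = 90 × 20 = 1800.00, centroid at (-33.00, 244.00).
ΣA = 5560.00 mm², ΣAx_c = 14680.00 mm³, ΣAy_c = 774400.00 mm³.
x_c = 14680.00/5560.00 = 2.64 mm; y_c = 774400.00/5560.00 = 139.28 mm.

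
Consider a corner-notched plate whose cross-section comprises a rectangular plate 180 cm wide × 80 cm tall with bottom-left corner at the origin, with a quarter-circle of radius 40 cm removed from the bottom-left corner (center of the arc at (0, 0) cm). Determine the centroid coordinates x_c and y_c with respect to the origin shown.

x_c = 96.98 cm, y_c = 42.20 cm

Part | A | x̄ᵢ | ȳᵢ | A·x̄ᵢ | A·ȳᵢ
plate | 14400.00 | 90.00 | 40.00 | 1296000.00 | 576000.00
removed quarter-circle | -1256.64 | 16.98 | 16.98 | -21333.33 | -21333.33
Σ | 13143.36 |  |  | 1274666.67 | 554666.67
x_c = 1274666.67 / 13143.36 = 96.98 cm
y_c = 554666.67 / 13143.36 = 42.20 cm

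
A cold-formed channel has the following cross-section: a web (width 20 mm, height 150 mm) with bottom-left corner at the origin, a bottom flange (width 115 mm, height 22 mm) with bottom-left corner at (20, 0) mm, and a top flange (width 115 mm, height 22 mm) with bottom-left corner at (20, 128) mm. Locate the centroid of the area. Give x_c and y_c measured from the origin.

x_c = 52.38 mm, y_c = 75.00 mm

Part | A | x̄ᵢ | ȳᵢ | A·x̄ᵢ | A·ȳᵢ
web | 3000.00 | 10.00 | 75.00 | 30000.00 | 225000.00
bottom flange | 2530.00 | 77.50 | 11.00 | 196075.00 | 27830.00
top flange | 2530.00 | 77.50 | 139.00 | 196075.00 | 351670.00
Σ | 8060.00 |  |  | 422150.00 | 604500.00
x_c = 422150.00 / 8060.00 = 52.38 mm
y_c = 604500.00 / 8060.00 = 75.00 mm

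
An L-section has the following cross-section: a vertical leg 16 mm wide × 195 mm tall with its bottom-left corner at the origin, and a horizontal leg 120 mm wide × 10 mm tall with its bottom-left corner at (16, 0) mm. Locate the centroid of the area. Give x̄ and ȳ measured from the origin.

x̄ = 26.89 mm, ȳ = 71.81 mm

vertical leg: A = 16 × 195 = 3120.00, centroid at (8.00, 97.50).
horizontal leg: A = 120 × 10 = 1200.00, centroid at (76.00, 5.00).
ΣA = 4320.00 mm²
ΣAx̄ = (3120.00)(8.00) + (1200.00)(76.00) = 116160.00 mm³
ΣAȳ = (3120.00)(97.50) + (1200.00)(5.00) = 310200.00 mm³
x̄ = 116160.00 / 4320.00 = 26.89 mm
ȳ = 310200.00 / 4320.00 = 71.81 mm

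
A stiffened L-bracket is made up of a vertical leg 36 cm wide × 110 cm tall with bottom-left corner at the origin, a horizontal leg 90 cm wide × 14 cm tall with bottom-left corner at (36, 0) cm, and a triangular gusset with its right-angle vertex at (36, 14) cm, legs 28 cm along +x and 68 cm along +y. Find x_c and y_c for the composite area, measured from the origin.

x_c = 35.08 cm, y_c = 42.37 cm

Part | A | x̄ᵢ | ȳᵢ | A·x̄ᵢ | A·ȳᵢ
vertical leg | 3960.00 | 18.00 | 55.00 | 71280.00 | 217800.00
horizontal leg | 1260.00 | 81.00 | 7.00 | 102060.00 | 8820.00
gusset | 952.00 | 45.33 | 36.67 | 43157.33 | 34906.67
Σ | 6172.00 |  |  | 216497.33 | 261526.67
x_c = 216497.33 / 6172.00 = 35.08 cm
y_c = 261526.67 / 6172.00 = 42.37 cm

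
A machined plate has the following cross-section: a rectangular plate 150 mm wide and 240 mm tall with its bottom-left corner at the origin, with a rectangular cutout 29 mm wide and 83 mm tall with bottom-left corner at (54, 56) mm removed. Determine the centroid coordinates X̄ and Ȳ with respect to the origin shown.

X̄ = 75.47 mm, Ȳ = 121.61 mm

plate: A = 150 × 240 = 36000.00, centroid at (75.00, 120.00).
hole: A = −(29 × 83) = -2407.00, centroid at (68.50, 97.50).
ΣA = 33593.00 mm², ΣAX̄ = 2535120.50 mm³, ΣAȲ = 4085317.50 mm³.
X̄ = 2535120.50/33593.00 = 75.47 mm; Ȳ = 4085317.50/33593.00 = 121.61 mm.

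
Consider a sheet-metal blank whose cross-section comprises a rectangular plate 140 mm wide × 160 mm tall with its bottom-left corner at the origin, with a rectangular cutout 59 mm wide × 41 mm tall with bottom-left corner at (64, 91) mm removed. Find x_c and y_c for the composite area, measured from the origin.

Part | A | x̄ᵢ | ȳᵢ | A·x̄ᵢ | A·ȳᵢ
plate | 22400.00 | 70.00 | 80.00 | 1568000.00 | 1792000.00
hole | -2419.00 | 93.50 | 111.50 | -226176.50 | -269718.50
Σ | 19981.00 |  |  | 1341823.50 | 1522281.50
x_c = 1341823.50 / 19981.00 = 67.15 mm
y_c = 1522281.50 / 19981.00 = 76.19 mm

x_c = 67.15 mm, y_c = 76.19 mm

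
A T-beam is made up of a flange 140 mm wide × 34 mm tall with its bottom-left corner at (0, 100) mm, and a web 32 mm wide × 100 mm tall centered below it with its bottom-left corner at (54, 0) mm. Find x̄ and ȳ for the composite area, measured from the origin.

x̄ = 70.00 mm, ȳ = 90.07 mm

web: A = 32 × 100 = 3200.00, centroid at (70.00, 50.00).
flange: A = 140 × 34 = 4760.00, centroid at (70.00, 117.00).
ΣA = 7960.00 mm², ΣAx̄ = 557200.00 mm³, ΣAȳ = 716920.00 mm³.
x̄ = 557200.00/7960.00 = 70.00 mm; ȳ = 716920.00/7960.00 = 90.07 mm.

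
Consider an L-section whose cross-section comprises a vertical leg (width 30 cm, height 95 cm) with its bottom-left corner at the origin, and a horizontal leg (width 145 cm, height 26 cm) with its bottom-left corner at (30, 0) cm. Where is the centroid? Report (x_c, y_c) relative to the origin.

x_c = 64.83 cm, y_c = 27.85 cm

vertical leg: A = 30 × 95 = 2850.00, centroid at (15.00, 47.50).
horizontal leg: A = 145 × 26 = 3770.00, centroid at (102.50, 13.00).
ΣA = 6620.00 cm², ΣAx_c = 429175.00 cm³, ΣAy_c = 184385.00 cm³.
x_c = 429175.00/6620.00 = 64.83 cm; y_c = 184385.00/6620.00 = 27.85 cm.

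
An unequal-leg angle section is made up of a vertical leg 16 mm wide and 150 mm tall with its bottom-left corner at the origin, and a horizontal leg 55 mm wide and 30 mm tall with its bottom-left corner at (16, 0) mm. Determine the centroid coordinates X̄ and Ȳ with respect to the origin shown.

vertical leg: A = 16 × 150 = 2400.00, centroid at (8.00, 75.00).
horizontal leg: A = 55 × 30 = 1650.00, centroid at (43.50, 15.00).
ΣA = 4050.00 mm²
ΣAX̄ = (2400.00)(8.00) + (1650.00)(43.50) = 90975.00 mm³
ΣAȲ = (2400.00)(75.00) + (1650.00)(15.00) = 204750.00 mm³
X̄ = 90975.00 / 4050.00 = 22.46 mm
Ȳ = 204750.00 / 4050.00 = 50.56 mm

X̄ = 22.46 mm, Ȳ = 50.56 mm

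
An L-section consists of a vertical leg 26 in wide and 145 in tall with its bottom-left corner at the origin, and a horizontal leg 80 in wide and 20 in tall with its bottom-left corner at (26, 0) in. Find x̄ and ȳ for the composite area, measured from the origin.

x̄ = 28.79 in, ȳ = 53.88 in

vertical leg: A = 26 × 145 = 3770.00, centroid at (13.00, 72.50).
horizontal leg: A = 80 × 20 = 1600.00, centroid at (66.00, 10.00).
ΣA = 5370.00 in², ΣAx̄ = 154610.00 in³, ΣAȳ = 289325.00 in³.
x̄ = 154610.00/5370.00 = 28.79 in; ȳ = 289325.00/5370.00 = 53.88 in.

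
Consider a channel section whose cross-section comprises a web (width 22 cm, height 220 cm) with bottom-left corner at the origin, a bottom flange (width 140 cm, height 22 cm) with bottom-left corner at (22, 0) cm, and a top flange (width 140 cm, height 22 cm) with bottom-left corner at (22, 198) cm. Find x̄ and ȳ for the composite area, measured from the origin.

web: A = 22 × 220 = 4840.00, centroid at (11.00, 110.00).
bottom flange: A = 140 × 22 = 3080.00, centroid at (92.00, 11.00).
top flange: A = 140 × 22 = 3080.00, centroid at (92.00, 209.00).
ΣA = 11000.00 cm²
ΣAx̄ = (4840.00)(11.00) + (3080.00)(92.00) + (3080.00)(92.00) = 619960.00 cm³
ΣAȳ = (4840.00)(110.00) + (3080.00)(11.00) + (3080.00)(209.00) = 1210000.00 cm³
x̄ = 619960.00 / 11000.00 = 56.36 cm
ȳ = 1210000.00 / 11000.00 = 110.00 cm

x̄ = 56.36 cm, ȳ = 110.00 cm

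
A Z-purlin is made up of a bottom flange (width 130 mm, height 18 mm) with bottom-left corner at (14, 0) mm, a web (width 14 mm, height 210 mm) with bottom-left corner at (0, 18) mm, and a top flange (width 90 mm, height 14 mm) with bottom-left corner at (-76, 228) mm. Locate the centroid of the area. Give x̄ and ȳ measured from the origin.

x̄ = 25.44 mm, ȳ = 103.79 mm

bottom flange: A = 130 × 18 = 2340.00, centroid at (79.00, 9.00).
web: A = 14 × 210 = 2940.00, centroid at (7.00, 123.00).
top flange: A = 90 × 14 = 1260.00, centroid at (-31.00, 235.00).
ΣA = 6540.00 mm², ΣAx̄ = 166380.00 mm³, ΣAȳ = 678780.00 mm³.
x̄ = 166380.00/6540.00 = 25.44 mm; ȳ = 678780.00/6540.00 = 103.79 mm.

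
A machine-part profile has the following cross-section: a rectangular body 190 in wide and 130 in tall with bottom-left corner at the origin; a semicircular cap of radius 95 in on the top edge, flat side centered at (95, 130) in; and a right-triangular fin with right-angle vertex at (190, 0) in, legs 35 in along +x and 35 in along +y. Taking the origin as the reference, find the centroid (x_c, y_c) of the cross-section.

x_c = 96.65 in, y_c = 101.98 in

rectangular body: A = 190 × 130 = 24700.00, centroid at (95.00, 65.00).
semicircular top: A = ½π·95² = 14176.44, centroid at (95.00, 170.32).
triangular fin: A = ½·35·35 = 612.50, centroid at (201.67, 11.67).
ΣA = 39488.94 in², ΣAx_c = 3816782.33 in³, ΣAy_c = 4027165.96 in³.
x_c = 3816782.33/39488.94 = 96.65 in; y_c = 4027165.96/39488.94 = 101.98 in.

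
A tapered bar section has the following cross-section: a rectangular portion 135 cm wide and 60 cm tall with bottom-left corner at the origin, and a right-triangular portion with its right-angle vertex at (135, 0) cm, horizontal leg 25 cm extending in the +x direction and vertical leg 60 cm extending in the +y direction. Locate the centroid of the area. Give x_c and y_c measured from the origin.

x_c = 73.93 cm, y_c = 29.15 cm

Part | A | x̄ᵢ | ȳᵢ | A·x̄ᵢ | A·ȳᵢ
rectangular portion | 8100.00 | 67.50 | 30.00 | 546750.00 | 243000.00
triangular portion | 750.00 | 143.33 | 20.00 | 107500.00 | 15000.00
Σ | 8850.00 |  |  | 654250.00 | 258000.00
x_c = 654250.00 / 8850.00 = 73.93 cm
y_c = 258000.00 / 8850.00 = 29.15 cm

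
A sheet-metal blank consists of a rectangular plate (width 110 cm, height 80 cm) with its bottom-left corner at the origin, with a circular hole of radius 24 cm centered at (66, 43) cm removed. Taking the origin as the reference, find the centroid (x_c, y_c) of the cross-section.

x_c = 52.15 cm, y_c = 39.22 cm

plate: A = 110 × 80 = 8800.00, centroid at (55.00, 40.00).
hole: A = −π·24² = -1809.56, centroid at (66.00, 43.00).
ΣA = 6990.44 cm²
ΣAx_c = (8800.00)(55.00) + (-1809.56)(66.00) = 364569.21 cm³
ΣAy_c = (8800.00)(40.00) + (-1809.56)(43.00) = 274189.03 cm³
x_c = 364569.21 / 6990.44 = 52.15 cm
y_c = 274189.03 / 6990.44 = 39.22 cm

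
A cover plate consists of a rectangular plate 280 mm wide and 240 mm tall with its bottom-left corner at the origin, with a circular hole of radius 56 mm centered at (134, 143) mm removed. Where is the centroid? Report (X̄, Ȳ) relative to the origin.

X̄ = 141.03 mm, Ȳ = 116.05 mm

plate: A = 280 × 240 = 67200.00, centroid at (140.00, 120.00).
hole: A = −π·56² = -9852.03, centroid at (134.00, 143.00).
ΣA = 57347.97 mm²
ΣAX̄ = (67200.00)(140.00) + (-9852.03)(134.00) = 8087827.37 mm³
ΣAȲ = (67200.00)(120.00) + (-9852.03)(143.00) = 6655159.06 mm³
X̄ = 8087827.37 / 57347.97 = 141.03 mm
Ȳ = 6655159.06 / 57347.97 = 116.05 mm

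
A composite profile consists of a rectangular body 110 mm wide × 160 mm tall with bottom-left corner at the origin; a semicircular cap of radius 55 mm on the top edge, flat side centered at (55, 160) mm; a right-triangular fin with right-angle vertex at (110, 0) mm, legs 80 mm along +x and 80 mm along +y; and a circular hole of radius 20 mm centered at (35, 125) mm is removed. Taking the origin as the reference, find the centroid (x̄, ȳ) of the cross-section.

x̄ = 66.79 mm, ȳ = 90.86 mm

rectangular body: A = 110 × 160 = 17600.00, centroid at (55.00, 80.00).
semicircular top: A = ½π·55² = 4751.66, centroid at (55.00, 183.34).
triangular fin: A = ½·80·80 = 3200.00, centroid at (136.67, 26.67).
hole: A = −π·20² = -1256.64, centroid at (35.00, 125.00).
ΣA = 24295.02 mm²
ΣAx̄ = (17600.00)(55.00) + (4751.66)(55.00) + (3200.00)(136.67) + (-1256.64)(35.00) = 1622692.28 mm³
ΣAȳ = (17600.00)(80.00) + (4751.66)(183.34) + (3200.00)(26.67) + (-1256.64)(125.00) = 2207435.79 mm³
x̄ = 1622692.28 / 24295.02 = 66.79 mm
ȳ = 2207435.79 / 24295.02 = 90.86 mm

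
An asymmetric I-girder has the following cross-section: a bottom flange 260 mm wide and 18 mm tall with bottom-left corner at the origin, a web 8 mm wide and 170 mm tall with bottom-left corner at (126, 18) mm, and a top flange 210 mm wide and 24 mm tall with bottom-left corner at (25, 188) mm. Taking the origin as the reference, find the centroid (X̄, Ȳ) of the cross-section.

Part | A | x̄ᵢ | ȳᵢ | A·x̄ᵢ | A·ȳᵢ
bottom flange | 4680.00 | 130.00 | 9.00 | 608400.00 | 42120.00
web | 1360.00 | 130.00 | 103.00 | 176800.00 | 140080.00
top flange | 5040.00 | 130.00 | 200.00 | 655200.00 | 1008000.00
Σ | 11080.00 |  |  | 1440400.00 | 1190200.00
X̄ = 1440400.00 / 11080.00 = 130.00 mm
Ȳ = 1190200.00 / 11080.00 = 107.42 mm

X̄ = 130.00 mm, Ȳ = 107.42 mm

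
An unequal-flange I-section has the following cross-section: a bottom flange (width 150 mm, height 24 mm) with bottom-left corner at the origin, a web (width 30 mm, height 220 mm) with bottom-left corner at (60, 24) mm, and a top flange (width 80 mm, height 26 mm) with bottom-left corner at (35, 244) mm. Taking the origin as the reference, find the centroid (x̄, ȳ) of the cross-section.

x̄ = 75.00 mm, ȳ = 119.07 mm

bottom flange: A = 150 × 24 = 3600.00, centroid at (75.00, 12.00).
web: A = 30 × 220 = 6600.00, centroid at (75.00, 134.00).
top flange: A = 80 × 26 = 2080.00, centroid at (75.00, 257.00).
ΣA = 12280.00 mm², ΣAx̄ = 921000.00 mm³, ΣAȳ = 1462160.00 mm³.
x̄ = 921000.00/12280.00 = 75.00 mm; ȳ = 1462160.00/12280.00 = 119.07 mm.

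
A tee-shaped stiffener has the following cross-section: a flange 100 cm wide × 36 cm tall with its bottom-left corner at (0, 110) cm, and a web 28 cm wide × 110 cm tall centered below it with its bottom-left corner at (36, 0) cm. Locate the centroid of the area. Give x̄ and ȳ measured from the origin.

Part | A | x̄ᵢ | ȳᵢ | A·x̄ᵢ | A·ȳᵢ
web | 3080.00 | 50.00 | 55.00 | 154000.00 | 169400.00
flange | 3600.00 | 50.00 | 128.00 | 180000.00 | 460800.00
Σ | 6680.00 |  |  | 334000.00 | 630200.00
x̄ = 334000.00 / 6680.00 = 50.00 cm
ȳ = 630200.00 / 6680.00 = 94.34 cm

x̄ = 50.00 cm, ȳ = 94.34 cm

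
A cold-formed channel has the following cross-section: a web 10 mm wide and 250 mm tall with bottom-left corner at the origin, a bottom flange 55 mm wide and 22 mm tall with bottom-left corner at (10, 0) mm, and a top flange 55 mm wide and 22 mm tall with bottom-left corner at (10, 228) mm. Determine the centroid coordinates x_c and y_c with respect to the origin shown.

Part | A | x̄ᵢ | ȳᵢ | A·x̄ᵢ | A·ȳᵢ
web | 2500.00 | 5.00 | 125.00 | 12500.00 | 312500.00
bottom flange | 1210.00 | 37.50 | 11.00 | 45375.00 | 13310.00
top flange | 1210.00 | 37.50 | 239.00 | 45375.00 | 289190.00
Σ | 4920.00 |  |  | 103250.00 | 615000.00
x_c = 103250.00 / 4920.00 = 20.99 mm
y_c = 615000.00 / 4920.00 = 125.00 mm

x_c = 20.99 mm, y_c = 125.00 mm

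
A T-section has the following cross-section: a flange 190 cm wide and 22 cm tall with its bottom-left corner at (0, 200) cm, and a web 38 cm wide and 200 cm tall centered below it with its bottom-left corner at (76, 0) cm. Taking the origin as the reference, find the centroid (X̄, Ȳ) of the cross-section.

Part | A | x̄ᵢ | ȳᵢ | A·x̄ᵢ | A·ȳᵢ
web | 7600.00 | 95.00 | 100.00 | 722000.00 | 760000.00
flange | 4180.00 | 95.00 | 211.00 | 397100.00 | 881980.00
Σ | 11780.00 |  |  | 1119100.00 | 1641980.00
X̄ = 1119100.00 / 11780.00 = 95.00 cm
Ȳ = 1641980.00 / 11780.00 = 139.39 cm

X̄ = 95.00 cm, Ȳ = 139.39 cm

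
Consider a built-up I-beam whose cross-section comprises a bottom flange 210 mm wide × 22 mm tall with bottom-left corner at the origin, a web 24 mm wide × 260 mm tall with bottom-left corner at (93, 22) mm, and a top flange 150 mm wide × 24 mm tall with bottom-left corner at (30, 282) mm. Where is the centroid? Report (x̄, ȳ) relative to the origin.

x̄ = 105.00 mm, ȳ = 142.30 mm

Part | A | x̄ᵢ | ȳᵢ | A·x̄ᵢ | A·ȳᵢ
bottom flange | 4620.00 | 105.00 | 11.00 | 485100.00 | 50820.00
web | 6240.00 | 105.00 | 152.00 | 655200.00 | 948480.00
top flange | 3600.00 | 105.00 | 294.00 | 378000.00 | 1058400.00
Σ | 14460.00 |  |  | 1518300.00 | 2057700.00
x̄ = 1518300.00 / 14460.00 = 105.00 mm
ȳ = 2057700.00 / 14460.00 = 142.30 mm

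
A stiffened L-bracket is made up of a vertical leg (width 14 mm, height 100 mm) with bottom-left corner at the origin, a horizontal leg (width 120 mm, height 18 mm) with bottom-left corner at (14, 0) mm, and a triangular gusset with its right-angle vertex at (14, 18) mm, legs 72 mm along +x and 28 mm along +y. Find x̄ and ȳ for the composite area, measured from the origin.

vertical leg: A = 14 × 100 = 1400.00, centroid at (7.00, 50.00).
horizontal leg: A = 120 × 18 = 2160.00, centroid at (74.00, 9.00).
gusset: A = ½·72·28 = 1008.00, centroid at (38.00, 27.33).
ΣA = 4568.00 mm²
ΣAx̄ = (1400.00)(7.00) + (2160.00)(74.00) + (1008.00)(38.00) = 207944.00 mm³
ΣAȳ = (1400.00)(50.00) + (2160.00)(9.00) + (1008.00)(27.33) = 116992.00 mm³
x̄ = 207944.00 / 4568.00 = 45.52 mm
ȳ = 116992.00 / 4568.00 = 25.61 mm

x̄ = 45.52 mm, ȳ = 25.61 mm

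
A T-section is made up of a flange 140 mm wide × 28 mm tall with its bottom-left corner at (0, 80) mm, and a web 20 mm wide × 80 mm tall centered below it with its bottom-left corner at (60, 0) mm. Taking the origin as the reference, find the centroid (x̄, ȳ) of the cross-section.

x̄ = 70.00 mm, ȳ = 78.35 mm

web: A = 20 × 80 = 1600.00, centroid at (70.00, 40.00).
flange: A = 140 × 28 = 3920.00, centroid at (70.00, 94.00).
ΣA = 5520.00 mm²
ΣAx̄ = (1600.00)(70.00) + (3920.00)(70.00) = 386400.00 mm³
ΣAȳ = (1600.00)(40.00) + (3920.00)(94.00) = 432480.00 mm³
x̄ = 386400.00 / 5520.00 = 70.00 mm
ȳ = 432480.00 / 5520.00 = 78.35 mm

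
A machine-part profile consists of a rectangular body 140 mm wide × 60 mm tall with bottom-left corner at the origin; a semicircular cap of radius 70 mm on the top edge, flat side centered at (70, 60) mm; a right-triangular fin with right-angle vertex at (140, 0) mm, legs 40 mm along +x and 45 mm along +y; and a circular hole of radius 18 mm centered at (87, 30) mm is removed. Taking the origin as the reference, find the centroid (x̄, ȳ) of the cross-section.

x̄ = 73.61 mm, ȳ = 57.92 mm

rectangular body: A = 140 × 60 = 8400.00, centroid at (70.00, 30.00).
semicircular top: A = ½π·70² = 7696.90, centroid at (70.00, 89.71).
triangular fin: A = ½·40·45 = 900.00, centroid at (153.33, 15.00).
hole: A = −π·18² = -1017.88, centroid at (87.00, 30.00).
ΣA = 15979.03 mm², ΣAx̄ = 1176227.93 mm³, ΣAȳ = 925444.51 mm³.
x̄ = 1176227.93/15979.03 = 73.61 mm; ȳ = 925444.51/15979.03 = 57.92 mm.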